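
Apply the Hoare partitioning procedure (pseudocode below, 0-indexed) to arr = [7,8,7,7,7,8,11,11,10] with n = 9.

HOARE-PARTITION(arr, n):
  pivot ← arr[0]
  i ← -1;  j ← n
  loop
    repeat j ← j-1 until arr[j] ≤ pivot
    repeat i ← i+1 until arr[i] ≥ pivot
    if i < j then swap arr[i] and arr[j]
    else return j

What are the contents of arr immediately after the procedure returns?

[7,7,7,8,7,8,11,11,10]

pivot = arr[0] = 7; i = -1, j = 9
j→4 (arr[4]=7≤7), i→0 (arr[0]=7≥7); i<j, swap → [7,8,7,7,7,8,11,11,10]
j→3 (arr[3]=7≤7), i→1 (arr[1]=8≥7); i<j, swap → [7,7,7,8,7,8,11,11,10]
j→2, i→2; i≥j, return j=2. arr = [7,7,7,8,7,8,11,11,10]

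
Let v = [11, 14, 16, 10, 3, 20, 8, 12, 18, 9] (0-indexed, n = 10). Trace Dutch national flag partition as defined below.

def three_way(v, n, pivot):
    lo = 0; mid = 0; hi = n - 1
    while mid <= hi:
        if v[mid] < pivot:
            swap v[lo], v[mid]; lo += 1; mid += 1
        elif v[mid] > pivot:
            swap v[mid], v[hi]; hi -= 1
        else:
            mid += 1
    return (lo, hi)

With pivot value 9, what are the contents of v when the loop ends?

pivot = 9; lo=0, mid=0, hi=9
v[mid]=11>9: swap v[0],v[9]; hi=8 → [9, 14, 16, 10, 3, 20, 8, 12, 18, 11]
v[mid]=9=9: mid=1
v[mid]=14>9: swap v[1],v[8]; hi=7 → [9, 18, 16, 10, 3, 20, 8, 12, 14, 11]
v[mid]=18>9: swap v[1],v[7]; hi=6 → [9, 12, 16, 10, 3, 20, 8, 18, 14, 11]
v[mid]=12>9: swap v[1],v[6]; hi=5 → [9, 8, 16, 10, 3, 20, 12, 18, 14, 11]
v[mid]=8<9: swap v[0],v[1]; lo=1,mid=2 → [8, 9, 16, 10, 3, 20, 12, 18, 14, 11]
v[mid]=16>9: swap v[2],v[5]; hi=4 → [8, 9, 20, 10, 3, 16, 12, 18, 14, 11]
v[mid]=20>9: swap v[2],v[4]; hi=3 → [8, 9, 3, 10, 20, 16, 12, 18, 14, 11]
v[mid]=3<9: swap v[1],v[2]; lo=2,mid=3 → [8, 3, 9, 10, 20, 16, 12, 18, 14, 11]
v[mid]=10>9: swap v[3],v[3]; hi=2 → [8, 3, 9, 10, 20, 16, 12, 18, 14, 11]
end: lo=2, hi=2; v = [8, 3, 9, 10, 20, 16, 12, 18, 14, 11]

[8, 3, 9, 10, 20, 16, 12, 18, 14, 11]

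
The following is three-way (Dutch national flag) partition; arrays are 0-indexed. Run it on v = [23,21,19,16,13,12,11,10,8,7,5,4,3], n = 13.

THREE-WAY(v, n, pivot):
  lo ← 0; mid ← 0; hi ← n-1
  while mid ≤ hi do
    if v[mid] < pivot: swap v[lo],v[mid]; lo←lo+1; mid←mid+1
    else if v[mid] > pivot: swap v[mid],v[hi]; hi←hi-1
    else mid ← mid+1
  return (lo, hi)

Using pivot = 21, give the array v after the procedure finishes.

[3,19,16,13,12,11,10,8,7,5,4,21,23]

pivot = 21; lo=0, mid=0, hi=12
v[mid]=23>21: swap v[0],v[12]; hi=11 → [3,21,19,16,13,12,11,10,8,7,5,4,23]
v[mid]=3<21: swap v[0],v[0]; lo=1,mid=1 → [3,21,19,16,13,12,11,10,8,7,5,4,23]
v[mid]=21=21: mid=2
v[mid]=19<21: swap v[1],v[2]; lo=2,mid=3 → [3,19,21,16,13,12,11,10,8,7,5,4,23]
v[mid]=16<21: swap v[2],v[3]; lo=3,mid=4 → [3,19,16,21,13,12,11,10,8,7,5,4,23]
v[mid]=13<21: swap v[3],v[4]; lo=4,mid=5 → [3,19,16,13,21,12,11,10,8,7,5,4,23]
v[mid]=12<21: swap v[4],v[5]; lo=5,mid=6 → [3,19,16,13,12,21,11,10,8,7,5,4,23]
v[mid]=11<21: swap v[5],v[6]; lo=6,mid=7 → [3,19,16,13,12,11,21,10,8,7,5,4,23]
v[mid]=10<21: swap v[6],v[7]; lo=7,mid=8 → [3,19,16,13,12,11,10,21,8,7,5,4,23]
v[mid]=8<21: swap v[7],v[8]; lo=8,mid=9 → [3,19,16,13,12,11,10,8,21,7,5,4,23]
v[mid]=7<21: swap v[8],v[9]; lo=9,mid=10 → [3,19,16,13,12,11,10,8,7,21,5,4,23]
v[mid]=5<21: swap v[9],v[10]; lo=10,mid=11 → [3,19,16,13,12,11,10,8,7,5,21,4,23]
v[mid]=4<21: swap v[10],v[11]; lo=11,mid=12 → [3,19,16,13,12,11,10,8,7,5,4,21,23]
end: lo=11, hi=11; v = [3,19,16,13,12,11,10,8,7,5,4,21,23]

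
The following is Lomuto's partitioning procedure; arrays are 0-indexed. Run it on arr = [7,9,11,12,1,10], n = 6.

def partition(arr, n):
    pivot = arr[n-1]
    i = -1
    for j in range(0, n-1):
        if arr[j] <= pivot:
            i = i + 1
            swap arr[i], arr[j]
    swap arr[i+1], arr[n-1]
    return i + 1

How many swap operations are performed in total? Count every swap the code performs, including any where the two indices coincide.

4

pivot = arr[5] = 10; i = -1
j=0: arr[0]=7 ≤ 10 → i=0, swap arr[0],arr[0] (no change) → [7,9,11,12,1,10]
j=1: arr[1]=9 ≤ 10 → i=1, swap arr[1],arr[1] (no change) → [7,9,11,12,1,10]
j=2: arr[2]=11 > 10 → no swap
j=3: arr[3]=12 > 10 → no swap
j=4: arr[4]=1 ≤ 10 → i=2, swap arr[2],arr[4] → [7,9,1,12,11,10]
final swap arr[3],arr[5] → [7,9,1,10,11,12]; return 3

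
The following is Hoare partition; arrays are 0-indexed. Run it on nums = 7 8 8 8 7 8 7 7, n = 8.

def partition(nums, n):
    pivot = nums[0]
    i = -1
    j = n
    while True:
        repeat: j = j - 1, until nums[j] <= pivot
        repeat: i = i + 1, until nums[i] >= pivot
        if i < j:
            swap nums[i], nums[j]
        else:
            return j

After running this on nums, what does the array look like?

7 7 7 8 8 8 8 7

pivot = nums[0] = 7; i = -1, j = 8
j→7 (nums[7]=7≤7), i→0 (nums[0]=7≥7); i<j, swap → 7 8 8 8 7 8 7 7
j→6 (nums[6]=7≤7), i→1 (nums[1]=8≥7); i<j, swap → 7 7 8 8 7 8 8 7
j→4 (nums[4]=7≤7), i→2 (nums[2]=8≥7); i<j, swap → 7 7 7 8 8 8 8 7
j→2, i→3; i≥j, return j=2. nums = 7 7 7 8 8 8 8 7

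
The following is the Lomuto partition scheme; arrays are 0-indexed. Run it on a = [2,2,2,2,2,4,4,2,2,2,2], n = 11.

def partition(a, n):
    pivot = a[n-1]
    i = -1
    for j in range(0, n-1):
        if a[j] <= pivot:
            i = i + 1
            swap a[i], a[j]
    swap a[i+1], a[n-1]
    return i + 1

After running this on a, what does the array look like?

pivot = a[10] = 2; i = -1
j=0: a[0]=2 ≤ 2 → i=0, swap a[0],a[0] (no change) → [2,2,2,2,2,4,4,2,2,2,2]
j=1: a[1]=2 ≤ 2 → i=1, swap a[1],a[1] (no change) → [2,2,2,2,2,4,4,2,2,2,2]
j=2: a[2]=2 ≤ 2 → i=2, swap a[2],a[2] (no change) → [2,2,2,2,2,4,4,2,2,2,2]
j=3: a[3]=2 ≤ 2 → i=3, swap a[3],a[3] (no change) → [2,2,2,2,2,4,4,2,2,2,2]
j=4: a[4]=2 ≤ 2 → i=4, swap a[4],a[4] (no change) → [2,2,2,2,2,4,4,2,2,2,2]
j=5: a[5]=4 > 2 → no swap
j=6: a[6]=4 > 2 → no swap
j=7: a[7]=2 ≤ 2 → i=5, swap a[5],a[7] → [2,2,2,2,2,2,4,4,2,2,2]
j=8: a[8]=2 ≤ 2 → i=6, swap a[6],a[8] → [2,2,2,2,2,2,2,4,4,2,2]
j=9: a[9]=2 ≤ 2 → i=7, swap a[7],a[9] → [2,2,2,2,2,2,2,2,4,4,2]
final swap a[8],a[10] → [2,2,2,2,2,2,2,2,2,4,4]; return 8

[2,2,2,2,2,2,2,2,2,4,4]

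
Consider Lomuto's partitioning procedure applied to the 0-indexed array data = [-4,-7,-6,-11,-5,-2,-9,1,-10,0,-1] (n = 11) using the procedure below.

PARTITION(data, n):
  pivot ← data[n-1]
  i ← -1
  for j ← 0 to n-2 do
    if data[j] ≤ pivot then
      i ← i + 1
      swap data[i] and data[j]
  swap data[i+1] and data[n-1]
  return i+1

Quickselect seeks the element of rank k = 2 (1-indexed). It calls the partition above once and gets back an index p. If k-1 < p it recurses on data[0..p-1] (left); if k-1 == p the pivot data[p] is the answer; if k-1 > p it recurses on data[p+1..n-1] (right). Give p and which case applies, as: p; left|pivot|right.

8; left

pivot = data[10] = -1; i = -1
j=0: data[0]=-4 ≤ -1 → i=0, swap data[0],data[0] (no change) → [-4,-7,-6,-11,-5,-2,-9,1,-10,0,-1]
j=1: data[1]=-7 ≤ -1 → i=1, swap data[1],data[1] (no change) → [-4,-7,-6,-11,-5,-2,-9,1,-10,0,-1]
j=2: data[2]=-6 ≤ -1 → i=2, swap data[2],data[2] (no change) → [-4,-7,-6,-11,-5,-2,-9,1,-10,0,-1]
j=3: data[3]=-11 ≤ -1 → i=3, swap data[3],data[3] (no change) → [-4,-7,-6,-11,-5,-2,-9,1,-10,0,-1]
j=4: data[4]=-5 ≤ -1 → i=4, swap data[4],data[4] (no change) → [-4,-7,-6,-11,-5,-2,-9,1,-10,0,-1]
j=5: data[5]=-2 ≤ -1 → i=5, swap data[5],data[5] (no change) → [-4,-7,-6,-11,-5,-2,-9,1,-10,0,-1]
j=6: data[6]=-9 ≤ -1 → i=6, swap data[6],data[6] (no change) → [-4,-7,-6,-11,-5,-2,-9,1,-10,0,-1]
j=7: data[7]=1 > -1 → no swap
j=8: data[8]=-10 ≤ -1 → i=7, swap data[7],data[8] → [-4,-7,-6,-11,-5,-2,-9,-10,1,0,-1]
j=9: data[9]=0 > -1 → no swap
final swap data[8],data[10] → [-4,-7,-6,-11,-5,-2,-9,-10,-1,0,1]; return 8
p = 8; k-1 = 1 < 8 ⇒ left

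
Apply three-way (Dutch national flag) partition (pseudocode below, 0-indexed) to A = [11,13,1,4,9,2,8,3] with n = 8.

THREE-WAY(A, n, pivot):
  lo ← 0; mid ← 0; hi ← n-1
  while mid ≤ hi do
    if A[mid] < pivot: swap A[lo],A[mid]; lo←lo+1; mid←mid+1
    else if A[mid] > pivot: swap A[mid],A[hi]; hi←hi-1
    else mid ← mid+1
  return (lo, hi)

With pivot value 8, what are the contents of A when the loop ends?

[3,1,4,2,8,9,13,11]

pivot = 8; lo=0, mid=0, hi=7
A[mid]=11>8: swap A[0],A[7]; hi=6 → [3,13,1,4,9,2,8,11]
A[mid]=3<8: swap A[0],A[0]; lo=1,mid=1 → [3,13,1,4,9,2,8,11]
A[mid]=13>8: swap A[1],A[6]; hi=5 → [3,8,1,4,9,2,13,11]
A[mid]=8=8: mid=2
A[mid]=1<8: swap A[1],A[2]; lo=2,mid=3 → [3,1,8,4,9,2,13,11]
A[mid]=4<8: swap A[2],A[3]; lo=3,mid=4 → [3,1,4,8,9,2,13,11]
A[mid]=9>8: swap A[4],A[5]; hi=4 → [3,1,4,8,2,9,13,11]
A[mid]=2<8: swap A[3],A[4]; lo=4,mid=5 → [3,1,4,2,8,9,13,11]
end: lo=4, hi=4; A = [3,1,4,2,8,9,13,11]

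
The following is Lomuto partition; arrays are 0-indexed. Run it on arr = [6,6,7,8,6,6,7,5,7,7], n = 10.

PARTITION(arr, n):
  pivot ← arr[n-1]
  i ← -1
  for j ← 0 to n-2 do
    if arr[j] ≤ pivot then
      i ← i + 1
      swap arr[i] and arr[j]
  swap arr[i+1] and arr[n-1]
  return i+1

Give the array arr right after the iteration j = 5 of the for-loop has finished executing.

[6,6,7,6,6,8,7,5,7,7]

pivot = arr[9] = 7; i = -1
j=0: arr[0]=6 ≤ 7 → i=0, swap arr[0],arr[0] (no change) → [6,6,7,8,6,6,7,5,7,7]
j=1: arr[1]=6 ≤ 7 → i=1, swap arr[1],arr[1] (no change) → [6,6,7,8,6,6,7,5,7,7]
j=2: arr[2]=7 ≤ 7 → i=2, swap arr[2],arr[2] (no change) → [6,6,7,8,6,6,7,5,7,7]
j=3: arr[3]=8 > 7 → no swap
j=4: arr[4]=6 ≤ 7 → i=3, swap arr[3],arr[4] → [6,6,7,6,8,6,7,5,7,7]
j=5: arr[5]=6 ≤ 7 → i=4, swap arr[4],arr[5] → [6,6,7,6,6,8,7,5,7,7]
(after j=5) arr = [6,6,7,6,6,8,7,5,7,7]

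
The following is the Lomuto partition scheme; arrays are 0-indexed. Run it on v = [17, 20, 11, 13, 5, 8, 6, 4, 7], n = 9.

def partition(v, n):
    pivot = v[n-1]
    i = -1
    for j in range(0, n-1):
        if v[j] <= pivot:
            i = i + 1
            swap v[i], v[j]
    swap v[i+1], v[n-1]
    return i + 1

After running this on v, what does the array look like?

pivot=7, i=-1
j=0: 17>7, skip
j=1: 20>7, skip
j=2: 11>7, skip
j=3: 13>7, skip
j=4: 5≤7, i=0, swap(0,4) ⇒ [5, 20, 11, 13, 17, 8, 6, 4, 7]
j=5: 8>7, skip
j=6: 6≤7, i=1, swap(1,6) ⇒ [5, 6, 11, 13, 17, 8, 20, 4, 7]
j=7: 4≤7, i=2, swap(2,7) ⇒ [5, 6, 4, 13, 17, 8, 20, 11, 7]
swap(3,8) ⇒ [5, 6, 4, 7, 17, 8, 20, 11, 13]; return 3

[5, 6, 4, 7, 17, 8, 20, 11, 13]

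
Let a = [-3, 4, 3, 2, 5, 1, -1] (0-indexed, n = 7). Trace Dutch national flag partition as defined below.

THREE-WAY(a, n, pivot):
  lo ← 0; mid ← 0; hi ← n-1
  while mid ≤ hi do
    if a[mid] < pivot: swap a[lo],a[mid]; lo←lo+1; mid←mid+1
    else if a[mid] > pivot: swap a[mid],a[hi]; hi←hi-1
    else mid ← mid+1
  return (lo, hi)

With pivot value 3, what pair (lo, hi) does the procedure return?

lo=0 mid=0 hi=6
-3<3: swap(0,0), lo=1 mid=1 ⇒ [-3, 4, 3, 2, 5, 1, -1]
4>3: swap(1,6), hi=5 ⇒ [-3, -1, 3, 2, 5, 1, 4]
-1<3: swap(1,1), lo=2 mid=2 ⇒ [-3, -1, 3, 2, 5, 1, 4]
3=3: mid=3
2<3: swap(2,3), lo=3 mid=4 ⇒ [-3, -1, 2, 3, 5, 1, 4]
5>3: swap(4,5), hi=4 ⇒ [-3, -1, 2, 3, 1, 5, 4]
1<3: swap(3,4), lo=4 mid=5 ⇒ [-3, -1, 2, 1, 3, 5, 4]
done. lo=4 hi=4; a=[-3, -1, 2, 1, 3, 5, 4]

(4, 4)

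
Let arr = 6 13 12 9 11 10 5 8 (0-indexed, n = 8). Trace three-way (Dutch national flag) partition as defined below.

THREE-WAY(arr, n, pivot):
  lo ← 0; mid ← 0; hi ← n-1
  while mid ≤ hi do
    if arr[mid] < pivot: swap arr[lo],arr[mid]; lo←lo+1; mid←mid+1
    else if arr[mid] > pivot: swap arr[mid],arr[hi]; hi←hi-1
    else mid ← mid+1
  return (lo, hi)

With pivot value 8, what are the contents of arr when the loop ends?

lo=0 mid=0 hi=7
6<8: swap(0,0), lo=1 mid=1 ⇒ 6 13 12 9 11 10 5 8
13>8: swap(1,7), hi=6 ⇒ 6 8 12 9 11 10 5 13
8=8: mid=2
12>8: swap(2,6), hi=5 ⇒ 6 8 5 9 11 10 12 13
5<8: swap(1,2), lo=2 mid=3 ⇒ 6 5 8 9 11 10 12 13
9>8: swap(3,5), hi=4 ⇒ 6 5 8 10 11 9 12 13
10>8: swap(3,4), hi=3 ⇒ 6 5 8 11 10 9 12 13
11>8: swap(3,3), hi=2 ⇒ 6 5 8 11 10 9 12 13
done. lo=2 hi=2; arr=6 5 8 11 10 9 12 13

6 5 8 11 10 9 12 13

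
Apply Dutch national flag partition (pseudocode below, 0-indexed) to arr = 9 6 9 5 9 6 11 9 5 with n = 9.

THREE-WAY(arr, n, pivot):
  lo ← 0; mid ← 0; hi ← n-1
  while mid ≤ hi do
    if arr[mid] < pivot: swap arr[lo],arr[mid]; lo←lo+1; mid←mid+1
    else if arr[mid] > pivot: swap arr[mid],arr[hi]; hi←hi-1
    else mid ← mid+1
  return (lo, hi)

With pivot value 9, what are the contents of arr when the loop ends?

lo=0 mid=0 hi=8
9=9: mid=1
6<9: swap(0,1), lo=1 mid=2 ⇒ 6 9 9 5 9 6 11 9 5
9=9: mid=3
5<9: swap(1,3), lo=2 mid=4 ⇒ 6 5 9 9 9 6 11 9 5
9=9: mid=5
6<9: swap(2,5), lo=3 mid=6 ⇒ 6 5 6 9 9 9 11 9 5
11>9: swap(6,8), hi=7 ⇒ 6 5 6 9 9 9 5 9 11
5<9: swap(3,6), lo=4 mid=7 ⇒ 6 5 6 5 9 9 9 9 11
9=9: mid=8
done. lo=4 hi=7; arr=6 5 6 5 9 9 9 9 11

6 5 6 5 9 9 9 9 11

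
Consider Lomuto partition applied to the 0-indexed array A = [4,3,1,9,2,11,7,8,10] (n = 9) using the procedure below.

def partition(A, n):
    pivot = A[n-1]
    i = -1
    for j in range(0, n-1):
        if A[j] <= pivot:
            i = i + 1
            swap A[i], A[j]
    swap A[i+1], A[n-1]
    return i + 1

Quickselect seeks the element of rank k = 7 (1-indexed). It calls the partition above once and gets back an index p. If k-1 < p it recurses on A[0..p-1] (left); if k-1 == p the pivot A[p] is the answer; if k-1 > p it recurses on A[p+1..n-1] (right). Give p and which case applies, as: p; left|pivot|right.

7; left

pivot = A[8] = 10; i = -1
j=0: A[0]=4 ≤ 10 → i=0, swap A[0],A[0] (no change) → [4,3,1,9,2,11,7,8,10]
j=1: A[1]=3 ≤ 10 → i=1, swap A[1],A[1] (no change) → [4,3,1,9,2,11,7,8,10]
j=2: A[2]=1 ≤ 10 → i=2, swap A[2],A[2] (no change) → [4,3,1,9,2,11,7,8,10]
j=3: A[3]=9 ≤ 10 → i=3, swap A[3],A[3] (no change) → [4,3,1,9,2,11,7,8,10]
j=4: A[4]=2 ≤ 10 → i=4, swap A[4],A[4] (no change) → [4,3,1,9,2,11,7,8,10]
j=5: A[5]=11 > 10 → no swap
j=6: A[6]=7 ≤ 10 → i=5, swap A[5],A[6] → [4,3,1,9,2,7,11,8,10]
j=7: A[7]=8 ≤ 10 → i=6, swap A[6],A[7] → [4,3,1,9,2,7,8,11,10]
final swap A[7],A[8] → [4,3,1,9,2,7,8,10,11]; return 7
p = 7; k-1 = 6 < 7 ⇒ left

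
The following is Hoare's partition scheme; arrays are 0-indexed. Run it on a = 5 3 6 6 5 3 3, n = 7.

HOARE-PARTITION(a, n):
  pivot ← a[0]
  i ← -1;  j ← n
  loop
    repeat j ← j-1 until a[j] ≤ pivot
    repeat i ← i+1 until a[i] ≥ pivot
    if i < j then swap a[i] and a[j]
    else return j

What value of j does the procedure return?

3

pivot=5
j stops at 6 (3), i stops at 0 (5); swap ⇒ 3 3 6 6 5 3 5
j stops at 5 (3), i stops at 2 (6); swap ⇒ 3 3 3 6 5 6 5
j stops at 4 (5), i stops at 3 (6); swap ⇒ 3 3 3 5 6 6 5
j stops at 3, i stops at 4; i≥j ⇒ return 3. a=3 3 3 5 6 6 5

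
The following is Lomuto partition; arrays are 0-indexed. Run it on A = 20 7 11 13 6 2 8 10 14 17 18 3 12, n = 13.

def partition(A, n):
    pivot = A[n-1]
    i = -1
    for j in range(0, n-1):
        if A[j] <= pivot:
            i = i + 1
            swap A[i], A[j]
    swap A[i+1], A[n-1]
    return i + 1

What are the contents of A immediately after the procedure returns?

7 11 6 2 8 10 3 12 14 17 18 20 13

pivot=12, i=-1
j=0: 20>12, skip
j=1: 7≤12, i=0, swap(0,1) ⇒ 7 20 11 13 6 2 8 10 14 17 18 3 12
j=2: 11≤12, i=1, swap(1,2) ⇒ 7 11 20 13 6 2 8 10 14 17 18 3 12
j=3: 13>12, skip
j=4: 6≤12, i=2, swap(2,4) ⇒ 7 11 6 13 20 2 8 10 14 17 18 3 12
j=5: 2≤12, i=3, swap(3,5) ⇒ 7 11 6 2 20 13 8 10 14 17 18 3 12
j=6: 8≤12, i=4, swap(4,6) ⇒ 7 11 6 2 8 13 20 10 14 17 18 3 12
j=7: 10≤12, i=5, swap(5,7) ⇒ 7 11 6 2 8 10 20 13 14 17 18 3 12
j=8: 14>12, skip
j=9: 17>12, skip
j=10: 18>12, skip
j=11: 3≤12, i=6, swap(6,11) ⇒ 7 11 6 2 8 10 3 13 14 17 18 20 12
swap(7,12) ⇒ 7 11 6 2 8 10 3 12 14 17 18 20 13; return 7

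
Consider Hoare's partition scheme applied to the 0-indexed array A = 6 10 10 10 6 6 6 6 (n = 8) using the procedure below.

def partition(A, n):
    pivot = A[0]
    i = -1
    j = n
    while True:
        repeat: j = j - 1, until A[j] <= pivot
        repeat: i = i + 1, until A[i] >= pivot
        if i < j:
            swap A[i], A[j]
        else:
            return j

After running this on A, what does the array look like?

pivot = A[0] = 6; i = -1, j = 8
j→7 (A[7]=6≤6), i→0 (A[0]=6≥6); i<j, swap → 6 10 10 10 6 6 6 6
j→6 (A[6]=6≤6), i→1 (A[1]=10≥6); i<j, swap → 6 6 10 10 6 6 10 6
j→5 (A[5]=6≤6), i→2 (A[2]=10≥6); i<j, swap → 6 6 6 10 6 10 10 6
j→4 (A[4]=6≤6), i→3 (A[3]=10≥6); i<j, swap → 6 6 6 6 10 10 10 6
j→3, i→4; i≥j, return j=3. A = 6 6 6 6 10 10 10 6

6 6 6 6 10 10 10 6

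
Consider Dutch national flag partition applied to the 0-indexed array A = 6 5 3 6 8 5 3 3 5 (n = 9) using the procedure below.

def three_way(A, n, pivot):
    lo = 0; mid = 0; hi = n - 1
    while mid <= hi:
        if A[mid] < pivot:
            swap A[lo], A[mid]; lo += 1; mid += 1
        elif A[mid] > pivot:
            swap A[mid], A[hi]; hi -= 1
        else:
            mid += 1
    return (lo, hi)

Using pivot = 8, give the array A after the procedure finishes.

6 5 3 6 5 3 3 5 8

lo=0 mid=0 hi=8
6<8: swap(0,0), lo=1 mid=1 ⇒ 6 5 3 6 8 5 3 3 5
5<8: swap(1,1), lo=2 mid=2 ⇒ 6 5 3 6 8 5 3 3 5
3<8: swap(2,2), lo=3 mid=3 ⇒ 6 5 3 6 8 5 3 3 5
6<8: swap(3,3), lo=4 mid=4 ⇒ 6 5 3 6 8 5 3 3 5
8=8: mid=5
5<8: swap(4,5), lo=5 mid=6 ⇒ 6 5 3 6 5 8 3 3 5
3<8: swap(5,6), lo=6 mid=7 ⇒ 6 5 3 6 5 3 8 3 5
3<8: swap(6,7), lo=7 mid=8 ⇒ 6 5 3 6 5 3 3 8 5
5<8: swap(7,8), lo=8 mid=9 ⇒ 6 5 3 6 5 3 3 5 8
done. lo=8 hi=8; A=6 5 3 6 5 3 3 5 8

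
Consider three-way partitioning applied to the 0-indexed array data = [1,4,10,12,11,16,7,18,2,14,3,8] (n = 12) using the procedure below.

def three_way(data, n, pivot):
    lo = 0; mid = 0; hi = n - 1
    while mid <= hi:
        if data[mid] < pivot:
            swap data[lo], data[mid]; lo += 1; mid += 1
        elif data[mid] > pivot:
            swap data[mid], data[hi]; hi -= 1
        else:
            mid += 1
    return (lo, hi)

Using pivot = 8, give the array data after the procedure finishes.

[1,4,3,2,7,8,18,16,14,11,12,10]

pivot = 8; lo=0, mid=0, hi=11
data[mid]=1<8: swap data[0],data[0]; lo=1,mid=1 → [1,4,10,12,11,16,7,18,2,14,3,8]
data[mid]=4<8: swap data[1],data[1]; lo=2,mid=2 → [1,4,10,12,11,16,7,18,2,14,3,8]
data[mid]=10>8: swap data[2],data[11]; hi=10 → [1,4,8,12,11,16,7,18,2,14,3,10]
data[mid]=8=8: mid=3
data[mid]=12>8: swap data[3],data[10]; hi=9 → [1,4,8,3,11,16,7,18,2,14,12,10]
data[mid]=3<8: swap data[2],data[3]; lo=3,mid=4 → [1,4,3,8,11,16,7,18,2,14,12,10]
data[mid]=11>8: swap data[4],data[9]; hi=8 → [1,4,3,8,14,16,7,18,2,11,12,10]
data[mid]=14>8: swap data[4],data[8]; hi=7 → [1,4,3,8,2,16,7,18,14,11,12,10]
data[mid]=2<8: swap data[3],data[4]; lo=4,mid=5 → [1,4,3,2,8,16,7,18,14,11,12,10]
data[mid]=16>8: swap data[5],data[7]; hi=6 → [1,4,3,2,8,18,7,16,14,11,12,10]
data[mid]=18>8: swap data[5],data[6]; hi=5 → [1,4,3,2,8,7,18,16,14,11,12,10]
data[mid]=7<8: swap data[4],data[5]; lo=5,mid=6 → [1,4,3,2,7,8,18,16,14,11,12,10]
end: lo=5, hi=5; data = [1,4,3,2,7,8,18,16,14,11,12,10]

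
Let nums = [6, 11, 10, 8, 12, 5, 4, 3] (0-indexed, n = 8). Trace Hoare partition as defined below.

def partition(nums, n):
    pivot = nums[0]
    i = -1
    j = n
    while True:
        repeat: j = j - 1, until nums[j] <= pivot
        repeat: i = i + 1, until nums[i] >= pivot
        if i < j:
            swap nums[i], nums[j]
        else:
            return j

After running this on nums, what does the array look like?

[3, 4, 5, 8, 12, 10, 11, 6]

pivot=6
j stops at 7 (3), i stops at 0 (6); swap ⇒ [3, 11, 10, 8, 12, 5, 4, 6]
j stops at 6 (4), i stops at 1 (11); swap ⇒ [3, 4, 10, 8, 12, 5, 11, 6]
j stops at 5 (5), i stops at 2 (10); swap ⇒ [3, 4, 5, 8, 12, 10, 11, 6]
j stops at 2, i stops at 3; i≥j ⇒ return 2. nums=[3, 4, 5, 8, 12, 10, 11, 6]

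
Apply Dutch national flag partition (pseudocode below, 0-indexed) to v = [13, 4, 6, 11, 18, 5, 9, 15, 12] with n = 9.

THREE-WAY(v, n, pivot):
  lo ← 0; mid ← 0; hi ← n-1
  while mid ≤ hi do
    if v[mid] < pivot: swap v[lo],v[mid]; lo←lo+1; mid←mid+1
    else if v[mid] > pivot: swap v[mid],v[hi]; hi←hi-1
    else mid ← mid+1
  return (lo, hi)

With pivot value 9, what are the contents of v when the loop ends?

pivot = 9; lo=0, mid=0, hi=8
v[mid]=13>9: swap v[0],v[8]; hi=7 → [12, 4, 6, 11, 18, 5, 9, 15, 13]
v[mid]=12>9: swap v[0],v[7]; hi=6 → [15, 4, 6, 11, 18, 5, 9, 12, 13]
v[mid]=15>9: swap v[0],v[6]; hi=5 → [9, 4, 6, 11, 18, 5, 15, 12, 13]
v[mid]=9=9: mid=1
v[mid]=4<9: swap v[0],v[1]; lo=1,mid=2 → [4, 9, 6, 11, 18, 5, 15, 12, 13]
v[mid]=6<9: swap v[1],v[2]; lo=2,mid=3 → [4, 6, 9, 11, 18, 5, 15, 12, 13]
v[mid]=11>9: swap v[3],v[5]; hi=4 → [4, 6, 9, 5, 18, 11, 15, 12, 13]
v[mid]=5<9: swap v[2],v[3]; lo=3,mid=4 → [4, 6, 5, 9, 18, 11, 15, 12, 13]
v[mid]=18>9: swap v[4],v[4]; hi=3 → [4, 6, 5, 9, 18, 11, 15, 12, 13]
end: lo=3, hi=3; v = [4, 6, 5, 9, 18, 11, 15, 12, 13]

[4, 6, 5, 9, 18, 11, 15, 12, 13]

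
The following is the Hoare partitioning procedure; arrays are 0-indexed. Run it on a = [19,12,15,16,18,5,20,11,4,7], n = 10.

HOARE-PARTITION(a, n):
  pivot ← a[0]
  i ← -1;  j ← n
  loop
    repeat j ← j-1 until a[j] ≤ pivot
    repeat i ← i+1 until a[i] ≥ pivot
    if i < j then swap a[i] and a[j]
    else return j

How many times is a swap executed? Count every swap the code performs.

pivot=19
j stops at 9 (7), i stops at 0 (19); swap ⇒ [7,12,15,16,18,5,20,11,4,19]
j stops at 8 (4), i stops at 6 (20); swap ⇒ [7,12,15,16,18,5,4,11,20,19]
j stops at 7, i stops at 8; i≥j ⇒ return 7. a=[7,12,15,16,18,5,4,11,20,19]

2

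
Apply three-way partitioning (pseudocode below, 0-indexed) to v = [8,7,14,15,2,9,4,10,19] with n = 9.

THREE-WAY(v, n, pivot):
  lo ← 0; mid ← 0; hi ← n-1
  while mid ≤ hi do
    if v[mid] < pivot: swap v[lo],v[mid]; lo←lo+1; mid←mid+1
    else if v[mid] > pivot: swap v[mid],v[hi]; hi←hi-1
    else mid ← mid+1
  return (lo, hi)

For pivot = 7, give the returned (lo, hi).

(2, 2)

lo=0 mid=0 hi=8
8>7: swap(0,8), hi=7 ⇒ [19,7,14,15,2,9,4,10,8]
19>7: swap(0,7), hi=6 ⇒ [10,7,14,15,2,9,4,19,8]
10>7: swap(0,6), hi=5 ⇒ [4,7,14,15,2,9,10,19,8]
4<7: swap(0,0), lo=1 mid=1 ⇒ [4,7,14,15,2,9,10,19,8]
7=7: mid=2
14>7: swap(2,5), hi=4 ⇒ [4,7,9,15,2,14,10,19,8]
9>7: swap(2,4), hi=3 ⇒ [4,7,2,15,9,14,10,19,8]
2<7: swap(1,2), lo=2 mid=3 ⇒ [4,2,7,15,9,14,10,19,8]
15>7: swap(3,3), hi=2 ⇒ [4,2,7,15,9,14,10,19,8]
done. lo=2 hi=2; v=[4,2,7,15,9,14,10,19,8]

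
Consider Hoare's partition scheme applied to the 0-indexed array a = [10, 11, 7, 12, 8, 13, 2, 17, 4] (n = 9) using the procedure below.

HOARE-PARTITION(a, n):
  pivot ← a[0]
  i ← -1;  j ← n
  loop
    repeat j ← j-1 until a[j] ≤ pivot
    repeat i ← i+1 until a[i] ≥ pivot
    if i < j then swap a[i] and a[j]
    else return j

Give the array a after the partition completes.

[4, 2, 7, 8, 12, 13, 11, 17, 10]

pivot = a[0] = 10; i = -1, j = 9
j→8 (a[8]=4≤10), i→0 (a[0]=10≥10); i<j, swap → [4, 11, 7, 12, 8, 13, 2, 17, 10]
j→6 (a[6]=2≤10), i→1 (a[1]=11≥10); i<j, swap → [4, 2, 7, 12, 8, 13, 11, 17, 10]
j→4 (a[4]=8≤10), i→3 (a[3]=12≥10); i<j, swap → [4, 2, 7, 8, 12, 13, 11, 17, 10]
j→3, i→4; i≥j, return j=3. a = [4, 2, 7, 8, 12, 13, 11, 17, 10]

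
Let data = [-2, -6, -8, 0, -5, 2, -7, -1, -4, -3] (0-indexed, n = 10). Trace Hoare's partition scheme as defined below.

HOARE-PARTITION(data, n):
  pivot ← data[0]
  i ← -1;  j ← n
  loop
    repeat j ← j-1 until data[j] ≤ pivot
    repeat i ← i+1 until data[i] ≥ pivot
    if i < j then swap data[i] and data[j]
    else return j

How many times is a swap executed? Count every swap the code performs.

3

pivot=-2
j stops at 9 (-3), i stops at 0 (-2); swap ⇒ [-3, -6, -8, 0, -5, 2, -7, -1, -4, -2]
j stops at 8 (-4), i stops at 3 (0); swap ⇒ [-3, -6, -8, -4, -5, 2, -7, -1, 0, -2]
j stops at 6 (-7), i stops at 5 (2); swap ⇒ [-3, -6, -8, -4, -5, -7, 2, -1, 0, -2]
j stops at 5, i stops at 6; i≥j ⇒ return 5. data=[-3, -6, -8, -4, -5, -7, 2, -1, 0, -2]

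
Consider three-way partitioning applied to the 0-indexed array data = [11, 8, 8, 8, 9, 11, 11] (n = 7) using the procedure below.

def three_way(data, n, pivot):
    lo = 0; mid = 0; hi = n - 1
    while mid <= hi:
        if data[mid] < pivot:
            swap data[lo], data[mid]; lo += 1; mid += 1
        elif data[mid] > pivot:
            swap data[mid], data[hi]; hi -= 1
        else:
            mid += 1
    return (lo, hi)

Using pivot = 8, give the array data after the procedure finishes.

lo=0 mid=0 hi=6
11>8: swap(0,6), hi=5 ⇒ [11, 8, 8, 8, 9, 11, 11]
11>8: swap(0,5), hi=4 ⇒ [11, 8, 8, 8, 9, 11, 11]
11>8: swap(0,4), hi=3 ⇒ [9, 8, 8, 8, 11, 11, 11]
9>8: swap(0,3), hi=2 ⇒ [8, 8, 8, 9, 11, 11, 11]
8=8: mid=1
8=8: mid=2
8=8: mid=3
done. lo=0 hi=2; data=[8, 8, 8, 9, 11, 11, 11]

[8, 8, 8, 9, 11, 11, 11]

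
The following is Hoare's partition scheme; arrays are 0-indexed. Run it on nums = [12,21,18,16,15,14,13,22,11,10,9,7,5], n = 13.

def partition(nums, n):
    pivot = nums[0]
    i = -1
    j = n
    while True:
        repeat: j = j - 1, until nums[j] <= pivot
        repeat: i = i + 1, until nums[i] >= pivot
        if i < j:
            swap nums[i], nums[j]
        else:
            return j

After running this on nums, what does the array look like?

pivot = nums[0] = 12; i = -1, j = 13
j→12 (nums[12]=5≤12), i→0 (nums[0]=12≥12); i<j, swap → [5,21,18,16,15,14,13,22,11,10,9,7,12]
j→11 (nums[11]=7≤12), i→1 (nums[1]=21≥12); i<j, swap → [5,7,18,16,15,14,13,22,11,10,9,21,12]
j→10 (nums[10]=9≤12), i→2 (nums[2]=18≥12); i<j, swap → [5,7,9,16,15,14,13,22,11,10,18,21,12]
j→9 (nums[9]=10≤12), i→3 (nums[3]=16≥12); i<j, swap → [5,7,9,10,15,14,13,22,11,16,18,21,12]
j→8 (nums[8]=11≤12), i→4 (nums[4]=15≥12); i<j, swap → [5,7,9,10,11,14,13,22,15,16,18,21,12]
j→4, i→5; i≥j, return j=4. nums = [5,7,9,10,11,14,13,22,15,16,18,21,12]

[5,7,9,10,11,14,13,22,15,16,18,21,12]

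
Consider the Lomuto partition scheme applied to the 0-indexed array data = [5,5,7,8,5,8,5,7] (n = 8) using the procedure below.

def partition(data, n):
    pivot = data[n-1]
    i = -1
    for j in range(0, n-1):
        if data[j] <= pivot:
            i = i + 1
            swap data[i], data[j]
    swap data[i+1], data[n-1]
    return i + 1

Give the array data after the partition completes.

pivot=7, i=-1
j=0: 5≤7, i=0, swap(0,0) ⇒ [5,5,7,8,5,8,5,7]
j=1: 5≤7, i=1, swap(1,1) ⇒ [5,5,7,8,5,8,5,7]
j=2: 7≤7, i=2, swap(2,2) ⇒ [5,5,7,8,5,8,5,7]
j=3: 8>7, skip
j=4: 5≤7, i=3, swap(3,4) ⇒ [5,5,7,5,8,8,5,7]
j=5: 8>7, skip
j=6: 5≤7, i=4, swap(4,6) ⇒ [5,5,7,5,5,8,8,7]
swap(5,7) ⇒ [5,5,7,5,5,7,8,8]; return 5

[5,5,7,5,5,7,8,8]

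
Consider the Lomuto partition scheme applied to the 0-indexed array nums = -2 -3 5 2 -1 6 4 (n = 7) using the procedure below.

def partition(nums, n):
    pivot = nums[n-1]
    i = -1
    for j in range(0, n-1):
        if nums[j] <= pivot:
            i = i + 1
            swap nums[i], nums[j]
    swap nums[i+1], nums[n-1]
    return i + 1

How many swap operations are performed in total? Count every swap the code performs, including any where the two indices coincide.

5

pivot=4, i=-1
j=0: -2≤4, i=0, swap(0,0) ⇒ -2 -3 5 2 -1 6 4
j=1: -3≤4, i=1, swap(1,1) ⇒ -2 -3 5 2 -1 6 4
j=2: 5>4, skip
j=3: 2≤4, i=2, swap(2,3) ⇒ -2 -3 2 5 -1 6 4
j=4: -1≤4, i=3, swap(3,4) ⇒ -2 -3 2 -1 5 6 4
j=5: 6>4, skip
swap(4,6) ⇒ -2 -3 2 -1 4 6 5; return 4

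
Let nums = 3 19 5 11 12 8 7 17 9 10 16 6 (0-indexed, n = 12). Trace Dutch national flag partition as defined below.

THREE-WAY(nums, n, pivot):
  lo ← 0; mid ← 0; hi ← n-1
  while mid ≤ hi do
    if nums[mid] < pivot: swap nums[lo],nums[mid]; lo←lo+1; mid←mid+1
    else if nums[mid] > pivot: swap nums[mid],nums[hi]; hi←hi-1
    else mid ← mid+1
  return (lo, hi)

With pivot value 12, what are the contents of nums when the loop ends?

lo=0 mid=0 hi=11
3<12: swap(0,0), lo=1 mid=1 ⇒ 3 19 5 11 12 8 7 17 9 10 16 6
19>12: swap(1,11), hi=10 ⇒ 3 6 5 11 12 8 7 17 9 10 16 19
6<12: swap(1,1), lo=2 mid=2 ⇒ 3 6 5 11 12 8 7 17 9 10 16 19
5<12: swap(2,2), lo=3 mid=3 ⇒ 3 6 5 11 12 8 7 17 9 10 16 19
11<12: swap(3,3), lo=4 mid=4 ⇒ 3 6 5 11 12 8 7 17 9 10 16 19
12=12: mid=5
8<12: swap(4,5), lo=5 mid=6 ⇒ 3 6 5 11 8 12 7 17 9 10 16 19
7<12: swap(5,6), lo=6 mid=7 ⇒ 3 6 5 11 8 7 12 17 9 10 16 19
17>12: swap(7,10), hi=9 ⇒ 3 6 5 11 8 7 12 16 9 10 17 19
16>12: swap(7,9), hi=8 ⇒ 3 6 5 11 8 7 12 10 9 16 17 19
10<12: swap(6,7), lo=7 mid=8 ⇒ 3 6 5 11 8 7 10 12 9 16 17 19
9<12: swap(7,8), lo=8 mid=9 ⇒ 3 6 5 11 8 7 10 9 12 16 17 19
done. lo=8 hi=8; nums=3 6 5 11 8 7 10 9 12 16 17 19

3 6 5 11 8 7 10 9 12 16 17 19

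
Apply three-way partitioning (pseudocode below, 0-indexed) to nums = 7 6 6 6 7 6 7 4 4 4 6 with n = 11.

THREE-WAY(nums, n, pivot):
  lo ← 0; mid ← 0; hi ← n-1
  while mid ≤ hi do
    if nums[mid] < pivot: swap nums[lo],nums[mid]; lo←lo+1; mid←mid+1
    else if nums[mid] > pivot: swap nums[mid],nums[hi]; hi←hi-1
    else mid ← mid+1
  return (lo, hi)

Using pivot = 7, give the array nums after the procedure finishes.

lo=0 mid=0 hi=10
7=7: mid=1
6<7: swap(0,1), lo=1 mid=2 ⇒ 6 7 6 6 7 6 7 4 4 4 6
6<7: swap(1,2), lo=2 mid=3 ⇒ 6 6 7 6 7 6 7 4 4 4 6
6<7: swap(2,3), lo=3 mid=4 ⇒ 6 6 6 7 7 6 7 4 4 4 6
7=7: mid=5
6<7: swap(3,5), lo=4 mid=6 ⇒ 6 6 6 6 7 7 7 4 4 4 6
7=7: mid=7
4<7: swap(4,7), lo=5 mid=8 ⇒ 6 6 6 6 4 7 7 7 4 4 6
4<7: swap(5,8), lo=6 mid=9 ⇒ 6 6 6 6 4 4 7 7 7 4 6
4<7: swap(6,9), lo=7 mid=10 ⇒ 6 6 6 6 4 4 4 7 7 7 6
6<7: swap(7,10), lo=8 mid=11 ⇒ 6 6 6 6 4 4 4 6 7 7 7
done. lo=8 hi=10; nums=6 6 6 6 4 4 4 6 7 7 7

6 6 6 6 4 4 4 6 7 7 7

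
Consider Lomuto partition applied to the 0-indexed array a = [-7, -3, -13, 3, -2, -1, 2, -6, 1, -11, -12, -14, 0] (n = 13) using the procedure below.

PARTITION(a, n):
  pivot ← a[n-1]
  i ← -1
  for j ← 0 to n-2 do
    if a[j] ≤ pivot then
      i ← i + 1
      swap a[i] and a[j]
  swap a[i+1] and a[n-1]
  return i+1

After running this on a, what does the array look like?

[-7, -3, -13, -2, -1, -6, -11, -12, -14, 0, 3, 1, 2]

pivot=0, i=-1
j=0: -7≤0, i=0, swap(0,0) ⇒ [-7, -3, -13, 3, -2, -1, 2, -6, 1, -11, -12, -14, 0]
j=1: -3≤0, i=1, swap(1,1) ⇒ [-7, -3, -13, 3, -2, -1, 2, -6, 1, -11, -12, -14, 0]
j=2: -13≤0, i=2, swap(2,2) ⇒ [-7, -3, -13, 3, -2, -1, 2, -6, 1, -11, -12, -14, 0]
j=3: 3>0, skip
j=4: -2≤0, i=3, swap(3,4) ⇒ [-7, -3, -13, -2, 3, -1, 2, -6, 1, -11, -12, -14, 0]
j=5: -1≤0, i=4, swap(4,5) ⇒ [-7, -3, -13, -2, -1, 3, 2, -6, 1, -11, -12, -14, 0]
j=6: 2>0, skip
j=7: -6≤0, i=5, swap(5,7) ⇒ [-7, -3, -13, -2, -1, -6, 2, 3, 1, -11, -12, -14, 0]
j=8: 1>0, skip
j=9: -11≤0, i=6, swap(6,9) ⇒ [-7, -3, -13, -2, -1, -6, -11, 3, 1, 2, -12, -14, 0]
j=10: -12≤0, i=7, swap(7,10) ⇒ [-7, -3, -13, -2, -1, -6, -11, -12, 1, 2, 3, -14, 0]
j=11: -14≤0, i=8, swap(8,11) ⇒ [-7, -3, -13, -2, -1, -6, -11, -12, -14, 2, 3, 1, 0]
swap(9,12) ⇒ [-7, -3, -13, -2, -1, -6, -11, -12, -14, 0, 3, 1, 2]; return 9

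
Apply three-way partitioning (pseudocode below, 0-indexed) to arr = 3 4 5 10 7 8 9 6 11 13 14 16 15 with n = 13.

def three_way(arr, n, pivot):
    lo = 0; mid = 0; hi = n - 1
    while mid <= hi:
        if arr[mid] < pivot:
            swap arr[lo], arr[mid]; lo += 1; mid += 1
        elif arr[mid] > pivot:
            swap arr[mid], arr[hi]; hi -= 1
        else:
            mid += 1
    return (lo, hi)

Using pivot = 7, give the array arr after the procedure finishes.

3 4 5 6 7 9 8 11 13 14 16 15 10

lo=0 mid=0 hi=12
3<7: swap(0,0), lo=1 mid=1 ⇒ 3 4 5 10 7 8 9 6 11 13 14 16 15
4<7: swap(1,1), lo=2 mid=2 ⇒ 3 4 5 10 7 8 9 6 11 13 14 16 15
5<7: swap(2,2), lo=3 mid=3 ⇒ 3 4 5 10 7 8 9 6 11 13 14 16 15
10>7: swap(3,12), hi=11 ⇒ 3 4 5 15 7 8 9 6 11 13 14 16 10
15>7: swap(3,11), hi=10 ⇒ 3 4 5 16 7 8 9 6 11 13 14 15 10
16>7: swap(3,10), hi=9 ⇒ 3 4 5 14 7 8 9 6 11 13 16 15 10
14>7: swap(3,9), hi=8 ⇒ 3 4 5 13 7 8 9 6 11 14 16 15 10
13>7: swap(3,8), hi=7 ⇒ 3 4 5 11 7 8 9 6 13 14 16 15 10
11>7: swap(3,7), hi=6 ⇒ 3 4 5 6 7 8 9 11 13 14 16 15 10
6<7: swap(3,3), lo=4 mid=4 ⇒ 3 4 5 6 7 8 9 11 13 14 16 15 10
7=7: mid=5
8>7: swap(5,6), hi=5 ⇒ 3 4 5 6 7 9 8 11 13 14 16 15 10
9>7: swap(5,5), hi=4 ⇒ 3 4 5 6 7 9 8 11 13 14 16 15 10
done. lo=4 hi=4; arr=3 4 5 6 7 9 8 11 13 14 16 15 10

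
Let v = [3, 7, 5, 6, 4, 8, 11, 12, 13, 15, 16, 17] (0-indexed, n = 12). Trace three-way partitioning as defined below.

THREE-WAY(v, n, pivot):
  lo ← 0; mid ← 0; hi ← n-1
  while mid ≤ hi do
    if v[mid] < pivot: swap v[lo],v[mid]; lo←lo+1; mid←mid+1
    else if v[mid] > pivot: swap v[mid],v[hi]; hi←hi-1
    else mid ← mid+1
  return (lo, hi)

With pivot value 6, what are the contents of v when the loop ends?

lo=0 mid=0 hi=11
3<6: swap(0,0), lo=1 mid=1 ⇒ [3, 7, 5, 6, 4, 8, 11, 12, 13, 15, 16, 17]
7>6: swap(1,11), hi=10 ⇒ [3, 17, 5, 6, 4, 8, 11, 12, 13, 15, 16, 7]
17>6: swap(1,10), hi=9 ⇒ [3, 16, 5, 6, 4, 8, 11, 12, 13, 15, 17, 7]
16>6: swap(1,9), hi=8 ⇒ [3, 15, 5, 6, 4, 8, 11, 12, 13, 16, 17, 7]
15>6: swap(1,8), hi=7 ⇒ [3, 13, 5, 6, 4, 8, 11, 12, 15, 16, 17, 7]
13>6: swap(1,7), hi=6 ⇒ [3, 12, 5, 6, 4, 8, 11, 13, 15, 16, 17, 7]
12>6: swap(1,6), hi=5 ⇒ [3, 11, 5, 6, 4, 8, 12, 13, 15, 16, 17, 7]
11>6: swap(1,5), hi=4 ⇒ [3, 8, 5, 6, 4, 11, 12, 13, 15, 16, 17, 7]
8>6: swap(1,4), hi=3 ⇒ [3, 4, 5, 6, 8, 11, 12, 13, 15, 16, 17, 7]
4<6: swap(1,1), lo=2 mid=2 ⇒ [3, 4, 5, 6, 8, 11, 12, 13, 15, 16, 17, 7]
5<6: swap(2,2), lo=3 mid=3 ⇒ [3, 4, 5, 6, 8, 11, 12, 13, 15, 16, 17, 7]
6=6: mid=4
done. lo=3 hi=3; v=[3, 4, 5, 6, 8, 11, 12, 13, 15, 16, 17, 7]

[3, 4, 5, 6, 8, 11, 12, 13, 15, 16, 17, 7]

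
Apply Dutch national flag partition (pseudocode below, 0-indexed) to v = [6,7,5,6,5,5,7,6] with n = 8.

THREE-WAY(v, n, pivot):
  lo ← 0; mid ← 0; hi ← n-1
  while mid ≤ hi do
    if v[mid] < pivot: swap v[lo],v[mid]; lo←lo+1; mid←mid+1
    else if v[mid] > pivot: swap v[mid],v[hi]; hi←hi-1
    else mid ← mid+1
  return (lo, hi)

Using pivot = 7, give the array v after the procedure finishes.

[6,5,6,5,5,6,7,7]

lo=0 mid=0 hi=7
6<7: swap(0,0), lo=1 mid=1 ⇒ [6,7,5,6,5,5,7,6]
7=7: mid=2
5<7: swap(1,2), lo=2 mid=3 ⇒ [6,5,7,6,5,5,7,6]
6<7: swap(2,3), lo=3 mid=4 ⇒ [6,5,6,7,5,5,7,6]
5<7: swap(3,4), lo=4 mid=5 ⇒ [6,5,6,5,7,5,7,6]
5<7: swap(4,5), lo=5 mid=6 ⇒ [6,5,6,5,5,7,7,6]
7=7: mid=7
6<7: swap(5,7), lo=6 mid=8 ⇒ [6,5,6,5,5,6,7,7]
done. lo=6 hi=7; v=[6,5,6,5,5,6,7,7]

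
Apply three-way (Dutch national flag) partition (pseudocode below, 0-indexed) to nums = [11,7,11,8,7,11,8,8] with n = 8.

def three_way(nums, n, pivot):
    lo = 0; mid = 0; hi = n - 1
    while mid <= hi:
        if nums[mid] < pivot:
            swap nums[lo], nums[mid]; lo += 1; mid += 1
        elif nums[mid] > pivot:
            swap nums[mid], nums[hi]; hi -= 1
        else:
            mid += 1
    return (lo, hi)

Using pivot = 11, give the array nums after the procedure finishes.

[7,8,7,8,8,11,11,11]

pivot = 11; lo=0, mid=0, hi=7
nums[mid]=11=11: mid=1
nums[mid]=7<11: swap nums[0],nums[1]; lo=1,mid=2 → [7,11,11,8,7,11,8,8]
nums[mid]=11=11: mid=3
nums[mid]=8<11: swap nums[1],nums[3]; lo=2,mid=4 → [7,8,11,11,7,11,8,8]
nums[mid]=7<11: swap nums[2],nums[4]; lo=3,mid=5 → [7,8,7,11,11,11,8,8]
nums[mid]=11=11: mid=6
nums[mid]=8<11: swap nums[3],nums[6]; lo=4,mid=7 → [7,8,7,8,11,11,11,8]
nums[mid]=8<11: swap nums[4],nums[7]; lo=5,mid=8 → [7,8,7,8,8,11,11,11]
end: lo=5, hi=7; nums = [7,8,7,8,8,11,11,11]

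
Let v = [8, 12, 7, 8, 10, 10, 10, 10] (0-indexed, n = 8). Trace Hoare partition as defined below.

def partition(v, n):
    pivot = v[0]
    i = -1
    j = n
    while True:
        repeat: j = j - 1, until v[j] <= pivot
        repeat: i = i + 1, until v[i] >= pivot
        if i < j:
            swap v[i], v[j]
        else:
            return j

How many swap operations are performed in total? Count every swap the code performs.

pivot = v[0] = 8; i = -1, j = 8
j→3 (v[3]=8≤8), i→0 (v[0]=8≥8); i<j, swap → [8, 12, 7, 8, 10, 10, 10, 10]
j→2 (v[2]=7≤8), i→1 (v[1]=12≥8); i<j, swap → [8, 7, 12, 8, 10, 10, 10, 10]
j→1, i→2; i≥j, return j=1. v = [8, 7, 12, 8, 10, 10, 10, 10]

2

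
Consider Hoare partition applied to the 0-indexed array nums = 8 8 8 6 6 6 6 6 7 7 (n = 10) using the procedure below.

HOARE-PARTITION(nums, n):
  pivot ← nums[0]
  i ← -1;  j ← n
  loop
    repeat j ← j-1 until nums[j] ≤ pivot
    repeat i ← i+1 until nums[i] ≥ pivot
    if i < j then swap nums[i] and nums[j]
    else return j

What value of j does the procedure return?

6

pivot = nums[0] = 8; i = -1, j = 10
j→9 (nums[9]=7≤8), i→0 (nums[0]=8≥8); i<j, swap → 7 8 8 6 6 6 6 6 7 8
j→8 (nums[8]=7≤8), i→1 (nums[1]=8≥8); i<j, swap → 7 7 8 6 6 6 6 6 8 8
j→7 (nums[7]=6≤8), i→2 (nums[2]=8≥8); i<j, swap → 7 7 6 6 6 6 6 8 8 8
j→6, i→7; i≥j, return j=6. nums = 7 7 6 6 6 6 6 8 8 8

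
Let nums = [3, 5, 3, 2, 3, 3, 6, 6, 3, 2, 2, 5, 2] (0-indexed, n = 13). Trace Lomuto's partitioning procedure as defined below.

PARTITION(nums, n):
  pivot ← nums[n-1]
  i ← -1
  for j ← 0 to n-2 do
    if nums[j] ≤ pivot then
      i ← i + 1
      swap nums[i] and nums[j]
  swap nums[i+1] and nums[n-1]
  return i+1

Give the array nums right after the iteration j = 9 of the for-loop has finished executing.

[2, 2, 3, 3, 3, 3, 6, 6, 3, 5, 2, 5, 2]

pivot=2, i=-1
j=0: 3>2, skip
j=1: 5>2, skip
j=2: 3>2, skip
j=3: 2≤2, i=0, swap(0,3) ⇒ [2, 5, 3, 3, 3, 3, 6, 6, 3, 2, 2, 5, 2]
j=4: 3>2, skip
j=5: 3>2, skip
j=6: 6>2, skip
j=7: 6>2, skip
j=8: 3>2, skip
j=9: 2≤2, i=1, swap(1,9) ⇒ [2, 2, 3, 3, 3, 3, 6, 6, 3, 5, 2, 5, 2]
(after j=9) nums = [2, 2, 3, 3, 3, 3, 6, 6, 3, 5, 2, 5, 2]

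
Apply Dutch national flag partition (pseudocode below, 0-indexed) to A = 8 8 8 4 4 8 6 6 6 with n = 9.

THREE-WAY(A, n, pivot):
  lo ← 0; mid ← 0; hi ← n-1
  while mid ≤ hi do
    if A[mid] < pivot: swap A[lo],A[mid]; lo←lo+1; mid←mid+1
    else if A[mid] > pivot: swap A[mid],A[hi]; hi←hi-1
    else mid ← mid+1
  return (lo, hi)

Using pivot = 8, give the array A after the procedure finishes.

lo=0 mid=0 hi=8
8=8: mid=1
8=8: mid=2
8=8: mid=3
4<8: swap(0,3), lo=1 mid=4 ⇒ 4 8 8 8 4 8 6 6 6
4<8: swap(1,4), lo=2 mid=5 ⇒ 4 4 8 8 8 8 6 6 6
8=8: mid=6
6<8: swap(2,6), lo=3 mid=7 ⇒ 4 4 6 8 8 8 8 6 6
6<8: swap(3,7), lo=4 mid=8 ⇒ 4 4 6 6 8 8 8 8 6
6<8: swap(4,8), lo=5 mid=9 ⇒ 4 4 6 6 6 8 8 8 8
done. lo=5 hi=8; A=4 4 6 6 6 8 8 8 8

4 4 6 6 6 8 8 8 8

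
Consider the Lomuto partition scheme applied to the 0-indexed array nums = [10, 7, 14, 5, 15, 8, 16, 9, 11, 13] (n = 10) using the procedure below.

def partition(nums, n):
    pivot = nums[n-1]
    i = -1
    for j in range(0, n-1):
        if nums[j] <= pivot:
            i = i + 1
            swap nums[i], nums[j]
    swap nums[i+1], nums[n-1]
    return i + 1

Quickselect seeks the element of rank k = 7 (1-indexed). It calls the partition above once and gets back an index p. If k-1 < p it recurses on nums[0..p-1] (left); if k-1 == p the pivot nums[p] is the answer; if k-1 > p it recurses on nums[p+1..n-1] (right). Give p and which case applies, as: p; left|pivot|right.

pivot = nums[9] = 13; i = -1
j=0: nums[0]=10 ≤ 13 → i=0, swap nums[0],nums[0] (no change) → [10, 7, 14, 5, 15, 8, 16, 9, 11, 13]
j=1: nums[1]=7 ≤ 13 → i=1, swap nums[1],nums[1] (no change) → [10, 7, 14, 5, 15, 8, 16, 9, 11, 13]
j=2: nums[2]=14 > 13 → no swap
j=3: nums[3]=5 ≤ 13 → i=2, swap nums[2],nums[3] → [10, 7, 5, 14, 15, 8, 16, 9, 11, 13]
j=4: nums[4]=15 > 13 → no swap
j=5: nums[5]=8 ≤ 13 → i=3, swap nums[3],nums[5] → [10, 7, 5, 8, 15, 14, 16, 9, 11, 13]
j=6: nums[6]=16 > 13 → no swap
j=7: nums[7]=9 ≤ 13 → i=4, swap nums[4],nums[7] → [10, 7, 5, 8, 9, 14, 16, 15, 11, 13]
j=8: nums[8]=11 ≤ 13 → i=5, swap nums[5],nums[8] → [10, 7, 5, 8, 9, 11, 16, 15, 14, 13]
final swap nums[6],nums[9] → [10, 7, 5, 8, 9, 11, 13, 15, 14, 16]; return 6
p = 6; k-1 = 6 == 6 ⇒ pivot

6; pivot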